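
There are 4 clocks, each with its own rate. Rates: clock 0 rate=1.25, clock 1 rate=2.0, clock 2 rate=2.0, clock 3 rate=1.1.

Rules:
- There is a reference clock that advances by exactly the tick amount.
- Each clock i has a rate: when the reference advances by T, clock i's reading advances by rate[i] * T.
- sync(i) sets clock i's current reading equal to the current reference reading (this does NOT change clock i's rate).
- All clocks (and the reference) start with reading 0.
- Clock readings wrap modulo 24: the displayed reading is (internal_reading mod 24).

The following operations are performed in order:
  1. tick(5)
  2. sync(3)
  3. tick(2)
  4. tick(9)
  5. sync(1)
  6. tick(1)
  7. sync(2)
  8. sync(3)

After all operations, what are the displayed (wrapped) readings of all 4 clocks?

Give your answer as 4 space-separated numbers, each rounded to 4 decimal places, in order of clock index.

Answer: 21.2500 18.0000 17.0000 17.0000

Derivation:
After op 1 tick(5): ref=5.0000 raw=[6.2500 10.0000 10.0000 5.5000]
After op 2 sync(3): ref=5.0000 raw=[6.2500 10.0000 10.0000 5.0000]
After op 3 tick(2): ref=7.0000 raw=[8.7500 14.0000 14.0000 7.2000]
After op 4 tick(9): ref=16.0000 raw=[20.0000 32.0000 32.0000 17.1000]
After op 5 sync(1): ref=16.0000 raw=[20.0000 16.0000 32.0000 17.1000]
After op 6 tick(1): ref=17.0000 raw=[21.2500 18.0000 34.0000 18.2000]
After op 7 sync(2): ref=17.0000 raw=[21.2500 18.0000 17.0000 18.2000]
After op 8 sync(3): ref=17.0000 raw=[21.2500 18.0000 17.0000 17.0000]
Wrap final raw readings (mod 24): 21.2500 mod 24 = 21.2500; 18.0000 mod 24 = 18.0000; 17.0000 mod 24 = 17.0000; 17.0000 mod 24 = 17.0000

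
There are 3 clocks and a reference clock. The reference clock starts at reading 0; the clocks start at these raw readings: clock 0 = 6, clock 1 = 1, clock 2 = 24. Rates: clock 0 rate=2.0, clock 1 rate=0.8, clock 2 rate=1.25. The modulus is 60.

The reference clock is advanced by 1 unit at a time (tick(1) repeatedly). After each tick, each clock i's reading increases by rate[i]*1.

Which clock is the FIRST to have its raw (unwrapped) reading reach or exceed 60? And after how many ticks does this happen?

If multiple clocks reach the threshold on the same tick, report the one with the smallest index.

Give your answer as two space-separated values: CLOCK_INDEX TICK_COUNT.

Answer: 0 27

Derivation:
clock 0: start=6, rate=2.0, needs 60-6 = 54; ticks = ceil(54/2.0) = ceil(27.0000) = 27; reading at tick 27 = 6 + 2.0*27 = 60.0000
clock 1: start=1, rate=0.8, needs 60-1 = 59; ticks = ceil(59/0.8) = ceil(73.7500) = 74; reading at tick 74 = 1 + 0.8*74 = 60.2000
clock 2: start=24, rate=1.25, needs 60-24 = 36; ticks = ceil(36/1.25) = ceil(28.8000) = 29; reading at tick 29 = 24 + 1.25*29 = 60.2500
Minimum tick count = 27; winners = [0]; smallest index = 0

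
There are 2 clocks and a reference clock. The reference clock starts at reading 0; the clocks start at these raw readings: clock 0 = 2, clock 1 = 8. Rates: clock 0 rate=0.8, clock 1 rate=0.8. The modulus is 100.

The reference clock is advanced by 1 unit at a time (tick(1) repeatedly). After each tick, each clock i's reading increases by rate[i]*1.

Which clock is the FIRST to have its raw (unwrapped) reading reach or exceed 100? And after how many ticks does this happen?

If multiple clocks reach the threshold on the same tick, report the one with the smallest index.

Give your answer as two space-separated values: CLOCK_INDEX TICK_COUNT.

Answer: 1 115

Derivation:
clock 0: start=2, rate=0.8, needs 100-2 = 98; ticks = ceil(98/0.8) = ceil(122.5000) = 123; reading at tick 123 = 2 + 0.8*123 = 100.4000
clock 1: start=8, rate=0.8, needs 100-8 = 92; ticks = ceil(92/0.8) = ceil(115.0000) = 115; reading at tick 115 = 8 + 0.8*115 = 100.0000
Minimum tick count = 115; winners = [1]; smallest index = 1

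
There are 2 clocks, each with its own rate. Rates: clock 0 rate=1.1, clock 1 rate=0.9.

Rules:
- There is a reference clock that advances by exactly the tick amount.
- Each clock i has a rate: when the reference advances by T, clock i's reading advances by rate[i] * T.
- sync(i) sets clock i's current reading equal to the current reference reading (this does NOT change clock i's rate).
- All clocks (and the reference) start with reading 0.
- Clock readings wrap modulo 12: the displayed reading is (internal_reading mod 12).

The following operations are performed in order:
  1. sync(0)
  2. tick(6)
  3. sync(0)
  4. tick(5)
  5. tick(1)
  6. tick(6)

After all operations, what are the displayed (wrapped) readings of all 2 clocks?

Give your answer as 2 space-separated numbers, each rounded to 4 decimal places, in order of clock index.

After op 1 sync(0): ref=0.0000 raw=[0.0000 0.0000]
After op 2 tick(6): ref=6.0000 raw=[6.6000 5.4000]
After op 3 sync(0): ref=6.0000 raw=[6.0000 5.4000]
After op 4 tick(5): ref=11.0000 raw=[11.5000 9.9000]
After op 5 tick(1): ref=12.0000 raw=[12.6000 10.8000]
After op 6 tick(6): ref=18.0000 raw=[19.2000 16.2000]
Wrap final raw readings (mod 12): 19.2000 mod 12 = 7.2000; 16.2000 mod 12 = 4.2000

Answer: 7.2000 4.2000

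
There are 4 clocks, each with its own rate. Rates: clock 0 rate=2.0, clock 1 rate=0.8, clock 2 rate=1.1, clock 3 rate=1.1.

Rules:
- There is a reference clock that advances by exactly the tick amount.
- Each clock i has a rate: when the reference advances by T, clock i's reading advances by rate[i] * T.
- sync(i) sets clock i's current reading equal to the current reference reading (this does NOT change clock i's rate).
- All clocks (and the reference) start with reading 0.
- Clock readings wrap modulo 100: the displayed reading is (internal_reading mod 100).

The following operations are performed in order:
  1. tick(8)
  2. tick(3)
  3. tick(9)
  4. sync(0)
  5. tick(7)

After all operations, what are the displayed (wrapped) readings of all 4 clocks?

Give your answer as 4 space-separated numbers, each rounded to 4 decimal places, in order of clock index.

After op 1 tick(8): ref=8.0000 raw=[16.0000 6.4000 8.8000 8.8000]
After op 2 tick(3): ref=11.0000 raw=[22.0000 8.8000 12.1000 12.1000]
After op 3 tick(9): ref=20.0000 raw=[40.0000 16.0000 22.0000 22.0000]
After op 4 sync(0): ref=20.0000 raw=[20.0000 16.0000 22.0000 22.0000]
After op 5 tick(7): ref=27.0000 raw=[34.0000 21.6000 29.7000 29.7000]
Wrap final raw readings (mod 100): 34.0000 mod 100 = 34.0000; 21.6000 mod 100 = 21.6000; 29.7000 mod 100 = 29.7000; 29.7000 mod 100 = 29.7000

Answer: 34.0000 21.6000 29.7000 29.7000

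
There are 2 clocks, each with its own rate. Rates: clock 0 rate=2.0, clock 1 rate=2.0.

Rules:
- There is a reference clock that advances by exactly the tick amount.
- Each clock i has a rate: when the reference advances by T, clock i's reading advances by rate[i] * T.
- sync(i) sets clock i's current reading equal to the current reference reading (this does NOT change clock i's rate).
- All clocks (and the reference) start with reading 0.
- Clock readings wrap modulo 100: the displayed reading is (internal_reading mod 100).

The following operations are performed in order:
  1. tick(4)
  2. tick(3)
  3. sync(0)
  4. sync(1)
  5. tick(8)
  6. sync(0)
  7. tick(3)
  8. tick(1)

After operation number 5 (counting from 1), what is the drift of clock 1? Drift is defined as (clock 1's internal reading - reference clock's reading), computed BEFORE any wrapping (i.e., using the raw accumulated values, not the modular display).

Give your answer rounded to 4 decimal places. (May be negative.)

After op 1 tick(4): ref=4.0000 raw=[8.0000 8.0000]
After op 2 tick(3): ref=7.0000 raw=[14.0000 14.0000]
After op 3 sync(0): ref=7.0000 raw=[7.0000 14.0000]
After op 4 sync(1): ref=7.0000 raw=[7.0000 7.0000]
After op 5 tick(8): ref=15.0000 raw=[23.0000 23.0000]
Drift of clock 1 after op 5: 23.0000 - 15.0000 = 8.0000

Answer: 8.0000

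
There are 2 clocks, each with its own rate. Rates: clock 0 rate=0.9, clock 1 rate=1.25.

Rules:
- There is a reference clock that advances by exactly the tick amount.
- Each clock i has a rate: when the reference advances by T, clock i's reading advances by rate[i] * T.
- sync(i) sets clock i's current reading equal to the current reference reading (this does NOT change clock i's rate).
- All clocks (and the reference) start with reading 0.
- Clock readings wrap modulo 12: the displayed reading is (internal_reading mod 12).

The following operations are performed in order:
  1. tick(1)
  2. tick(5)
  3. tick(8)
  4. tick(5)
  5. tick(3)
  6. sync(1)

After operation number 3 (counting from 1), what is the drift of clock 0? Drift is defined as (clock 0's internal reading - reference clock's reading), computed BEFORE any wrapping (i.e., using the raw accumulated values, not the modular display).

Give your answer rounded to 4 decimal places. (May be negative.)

Answer: -1.4000

Derivation:
After op 1 tick(1): ref=1.0000 raw=[0.9000 1.2500]
After op 2 tick(5): ref=6.0000 raw=[5.4000 7.5000]
After op 3 tick(8): ref=14.0000 raw=[12.6000 17.5000]
Drift of clock 0 after op 3: 12.6000 - 14.0000 = -1.4000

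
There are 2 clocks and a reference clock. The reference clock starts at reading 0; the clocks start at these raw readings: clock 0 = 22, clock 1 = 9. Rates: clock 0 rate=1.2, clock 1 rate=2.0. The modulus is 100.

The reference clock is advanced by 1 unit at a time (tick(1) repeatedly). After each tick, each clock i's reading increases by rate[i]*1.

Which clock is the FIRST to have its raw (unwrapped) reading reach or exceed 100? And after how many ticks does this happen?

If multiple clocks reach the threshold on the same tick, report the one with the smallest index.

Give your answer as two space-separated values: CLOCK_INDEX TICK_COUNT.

clock 0: start=22, rate=1.2, needs 100-22 = 78; ticks = ceil(78/1.2) = ceil(65.0000) = 65; reading at tick 65 = 22 + 1.2*65 = 100.0000
clock 1: start=9, rate=2.0, needs 100-9 = 91; ticks = ceil(91/2.0) = ceil(45.5000) = 46; reading at tick 46 = 9 + 2.0*46 = 101.0000
Minimum tick count = 46; winners = [1]; smallest index = 1

Answer: 1 46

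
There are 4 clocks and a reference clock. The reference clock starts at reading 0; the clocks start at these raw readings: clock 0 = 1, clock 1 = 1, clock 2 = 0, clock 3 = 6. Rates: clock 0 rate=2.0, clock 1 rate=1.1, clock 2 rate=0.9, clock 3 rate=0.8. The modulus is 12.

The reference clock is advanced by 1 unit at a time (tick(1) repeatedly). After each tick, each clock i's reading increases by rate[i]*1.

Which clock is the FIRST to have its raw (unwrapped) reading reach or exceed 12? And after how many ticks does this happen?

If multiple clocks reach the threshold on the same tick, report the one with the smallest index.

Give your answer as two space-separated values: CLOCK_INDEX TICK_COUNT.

Answer: 0 6

Derivation:
clock 0: start=1, rate=2.0, needs 12-1 = 11; ticks = ceil(11/2.0) = ceil(5.5000) = 6; reading at tick 6 = 1 + 2.0*6 = 13.0000
clock 1: start=1, rate=1.1, needs 12-1 = 11; ticks = ceil(11/1.1) = ceil(10.0000) = 10; reading at tick 10 = 1 + 1.1*10 = 12.0000
clock 2: start=0, rate=0.9, needs 12-0 = 12; ticks = ceil(12/0.9) = ceil(13.3333) = 14; reading at tick 14 = 0 + 0.9*14 = 12.6000
clock 3: start=6, rate=0.8, needs 12-6 = 6; ticks = ceil(6/0.8) = ceil(7.5000) = 8; reading at tick 8 = 6 + 0.8*8 = 12.4000
Minimum tick count = 6; winners = [0]; smallest index = 0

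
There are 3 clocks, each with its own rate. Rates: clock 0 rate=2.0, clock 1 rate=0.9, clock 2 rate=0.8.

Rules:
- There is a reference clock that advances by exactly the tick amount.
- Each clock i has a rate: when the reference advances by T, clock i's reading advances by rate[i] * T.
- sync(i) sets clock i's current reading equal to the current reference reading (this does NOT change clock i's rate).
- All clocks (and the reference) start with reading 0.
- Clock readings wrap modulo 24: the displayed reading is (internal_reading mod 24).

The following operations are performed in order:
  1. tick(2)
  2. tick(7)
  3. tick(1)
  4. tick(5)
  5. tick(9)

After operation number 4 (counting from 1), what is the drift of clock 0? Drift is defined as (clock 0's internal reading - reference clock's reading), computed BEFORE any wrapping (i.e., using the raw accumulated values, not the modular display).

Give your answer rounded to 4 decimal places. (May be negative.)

After op 1 tick(2): ref=2.0000 raw=[4.0000 1.8000 1.6000]
After op 2 tick(7): ref=9.0000 raw=[18.0000 8.1000 7.2000]
After op 3 tick(1): ref=10.0000 raw=[20.0000 9.0000 8.0000]
After op 4 tick(5): ref=15.0000 raw=[30.0000 13.5000 12.0000]
Drift of clock 0 after op 4: 30.0000 - 15.0000 = 15.0000

Answer: 15.0000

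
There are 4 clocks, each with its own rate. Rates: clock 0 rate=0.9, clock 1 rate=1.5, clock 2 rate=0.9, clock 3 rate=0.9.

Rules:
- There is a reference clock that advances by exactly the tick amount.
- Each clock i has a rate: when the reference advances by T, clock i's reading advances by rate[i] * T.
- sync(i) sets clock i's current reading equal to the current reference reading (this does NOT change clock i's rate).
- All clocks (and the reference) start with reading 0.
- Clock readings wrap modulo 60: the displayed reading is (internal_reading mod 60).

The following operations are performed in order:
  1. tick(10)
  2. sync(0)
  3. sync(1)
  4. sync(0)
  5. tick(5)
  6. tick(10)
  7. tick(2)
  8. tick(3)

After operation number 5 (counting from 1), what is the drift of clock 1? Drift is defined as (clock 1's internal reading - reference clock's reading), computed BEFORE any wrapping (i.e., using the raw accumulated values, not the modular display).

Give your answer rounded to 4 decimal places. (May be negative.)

After op 1 tick(10): ref=10.0000 raw=[9.0000 15.0000 9.0000 9.0000]
After op 2 sync(0): ref=10.0000 raw=[10.0000 15.0000 9.0000 9.0000]
After op 3 sync(1): ref=10.0000 raw=[10.0000 10.0000 9.0000 9.0000]
After op 4 sync(0): ref=10.0000 raw=[10.0000 10.0000 9.0000 9.0000]
After op 5 tick(5): ref=15.0000 raw=[14.5000 17.5000 13.5000 13.5000]
Drift of clock 1 after op 5: 17.5000 - 15.0000 = 2.5000

Answer: 2.5000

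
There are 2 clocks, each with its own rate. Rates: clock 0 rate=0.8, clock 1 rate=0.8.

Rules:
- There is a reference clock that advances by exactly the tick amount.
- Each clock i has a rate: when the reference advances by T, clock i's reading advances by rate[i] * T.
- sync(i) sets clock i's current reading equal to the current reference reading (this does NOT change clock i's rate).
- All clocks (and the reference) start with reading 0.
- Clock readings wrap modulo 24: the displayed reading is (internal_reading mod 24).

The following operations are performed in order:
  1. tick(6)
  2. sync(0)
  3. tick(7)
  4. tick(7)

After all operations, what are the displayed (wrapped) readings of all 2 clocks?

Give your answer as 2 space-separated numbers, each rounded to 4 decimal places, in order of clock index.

After op 1 tick(6): ref=6.0000 raw=[4.8000 4.8000]
After op 2 sync(0): ref=6.0000 raw=[6.0000 4.8000]
After op 3 tick(7): ref=13.0000 raw=[11.6000 10.4000]
After op 4 tick(7): ref=20.0000 raw=[17.2000 16.0000]
Wrap final raw readings (mod 24): 17.2000 mod 24 = 17.2000; 16.0000 mod 24 = 16.0000

Answer: 17.2000 16.0000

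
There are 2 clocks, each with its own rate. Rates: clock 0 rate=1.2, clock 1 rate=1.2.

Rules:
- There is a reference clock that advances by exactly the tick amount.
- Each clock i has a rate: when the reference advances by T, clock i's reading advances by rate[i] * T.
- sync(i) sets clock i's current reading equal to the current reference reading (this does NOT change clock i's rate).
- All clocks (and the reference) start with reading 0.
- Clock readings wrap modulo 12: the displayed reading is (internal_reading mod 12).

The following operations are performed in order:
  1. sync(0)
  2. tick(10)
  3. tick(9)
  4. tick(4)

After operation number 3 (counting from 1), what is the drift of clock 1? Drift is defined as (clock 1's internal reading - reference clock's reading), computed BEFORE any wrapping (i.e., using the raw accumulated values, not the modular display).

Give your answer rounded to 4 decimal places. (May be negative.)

Answer: 3.8000

Derivation:
After op 1 sync(0): ref=0.0000 raw=[0.0000 0.0000]
After op 2 tick(10): ref=10.0000 raw=[12.0000 12.0000]
After op 3 tick(9): ref=19.0000 raw=[22.8000 22.8000]
Drift of clock 1 after op 3: 22.8000 - 19.0000 = 3.8000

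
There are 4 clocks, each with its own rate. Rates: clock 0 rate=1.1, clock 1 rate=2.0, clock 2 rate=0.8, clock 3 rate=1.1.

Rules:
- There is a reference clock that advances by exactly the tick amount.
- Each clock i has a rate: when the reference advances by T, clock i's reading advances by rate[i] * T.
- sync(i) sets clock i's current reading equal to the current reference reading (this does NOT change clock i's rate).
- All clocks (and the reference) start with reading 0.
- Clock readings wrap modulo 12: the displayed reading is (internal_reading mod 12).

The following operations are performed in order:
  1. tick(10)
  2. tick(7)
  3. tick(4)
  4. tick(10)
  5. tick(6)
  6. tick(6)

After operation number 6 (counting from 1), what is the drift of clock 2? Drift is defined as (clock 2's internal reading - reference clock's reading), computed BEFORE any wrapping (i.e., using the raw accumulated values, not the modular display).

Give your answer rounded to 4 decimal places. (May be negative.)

After op 1 tick(10): ref=10.0000 raw=[11.0000 20.0000 8.0000 11.0000]
After op 2 tick(7): ref=17.0000 raw=[18.7000 34.0000 13.6000 18.7000]
After op 3 tick(4): ref=21.0000 raw=[23.1000 42.0000 16.8000 23.1000]
After op 4 tick(10): ref=31.0000 raw=[34.1000 62.0000 24.8000 34.1000]
After op 5 tick(6): ref=37.0000 raw=[40.7000 74.0000 29.6000 40.7000]
After op 6 tick(6): ref=43.0000 raw=[47.3000 86.0000 34.4000 47.3000]
Drift of clock 2 after op 6: 34.4000 - 43.0000 = -8.6000

Answer: -8.6000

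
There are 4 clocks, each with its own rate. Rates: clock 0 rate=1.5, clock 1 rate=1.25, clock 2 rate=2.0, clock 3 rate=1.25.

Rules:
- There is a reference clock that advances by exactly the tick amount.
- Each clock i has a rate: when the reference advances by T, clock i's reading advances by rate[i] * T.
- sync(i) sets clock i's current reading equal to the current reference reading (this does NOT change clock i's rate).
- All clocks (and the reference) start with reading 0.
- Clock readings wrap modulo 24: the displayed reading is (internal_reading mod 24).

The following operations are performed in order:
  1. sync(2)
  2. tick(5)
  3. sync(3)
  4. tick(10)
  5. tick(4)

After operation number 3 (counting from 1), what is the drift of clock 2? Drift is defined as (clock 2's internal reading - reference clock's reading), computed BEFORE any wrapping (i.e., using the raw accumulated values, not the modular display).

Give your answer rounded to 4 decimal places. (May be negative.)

Answer: 5.0000

Derivation:
After op 1 sync(2): ref=0.0000 raw=[0.0000 0.0000 0.0000 0.0000]
After op 2 tick(5): ref=5.0000 raw=[7.5000 6.2500 10.0000 6.2500]
After op 3 sync(3): ref=5.0000 raw=[7.5000 6.2500 10.0000 5.0000]
Drift of clock 2 after op 3: 10.0000 - 5.0000 = 5.0000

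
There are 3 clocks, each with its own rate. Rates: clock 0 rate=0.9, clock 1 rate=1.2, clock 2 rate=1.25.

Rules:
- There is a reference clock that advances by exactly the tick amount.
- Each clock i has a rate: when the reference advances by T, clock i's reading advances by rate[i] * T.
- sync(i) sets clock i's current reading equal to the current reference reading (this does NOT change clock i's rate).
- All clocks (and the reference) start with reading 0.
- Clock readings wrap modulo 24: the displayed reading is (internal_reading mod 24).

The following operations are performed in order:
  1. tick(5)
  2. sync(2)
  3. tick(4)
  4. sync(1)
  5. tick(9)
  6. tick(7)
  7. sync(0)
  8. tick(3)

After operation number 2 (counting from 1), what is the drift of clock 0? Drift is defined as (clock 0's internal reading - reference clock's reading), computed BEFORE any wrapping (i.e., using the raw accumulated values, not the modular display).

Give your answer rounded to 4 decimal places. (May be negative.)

After op 1 tick(5): ref=5.0000 raw=[4.5000 6.0000 6.2500]
After op 2 sync(2): ref=5.0000 raw=[4.5000 6.0000 5.0000]
Drift of clock 0 after op 2: 4.5000 - 5.0000 = -0.5000

Answer: -0.5000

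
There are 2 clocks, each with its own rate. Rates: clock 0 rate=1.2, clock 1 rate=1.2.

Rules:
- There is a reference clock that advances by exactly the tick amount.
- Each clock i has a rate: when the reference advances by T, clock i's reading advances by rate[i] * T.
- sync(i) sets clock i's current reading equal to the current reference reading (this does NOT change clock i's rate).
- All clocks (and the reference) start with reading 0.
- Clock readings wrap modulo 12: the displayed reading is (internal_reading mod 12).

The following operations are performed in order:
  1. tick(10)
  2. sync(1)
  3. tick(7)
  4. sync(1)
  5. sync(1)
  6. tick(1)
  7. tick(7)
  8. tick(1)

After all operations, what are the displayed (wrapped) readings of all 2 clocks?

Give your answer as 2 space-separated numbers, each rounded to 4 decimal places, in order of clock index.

After op 1 tick(10): ref=10.0000 raw=[12.0000 12.0000]
After op 2 sync(1): ref=10.0000 raw=[12.0000 10.0000]
After op 3 tick(7): ref=17.0000 raw=[20.4000 18.4000]
After op 4 sync(1): ref=17.0000 raw=[20.4000 17.0000]
After op 5 sync(1): ref=17.0000 raw=[20.4000 17.0000]
After op 6 tick(1): ref=18.0000 raw=[21.6000 18.2000]
After op 7 tick(7): ref=25.0000 raw=[30.0000 26.6000]
After op 8 tick(1): ref=26.0000 raw=[31.2000 27.8000]
Wrap final raw readings (mod 12): 31.2000 mod 12 = 7.2000; 27.8000 mod 12 = 3.8000

Answer: 7.2000 3.8000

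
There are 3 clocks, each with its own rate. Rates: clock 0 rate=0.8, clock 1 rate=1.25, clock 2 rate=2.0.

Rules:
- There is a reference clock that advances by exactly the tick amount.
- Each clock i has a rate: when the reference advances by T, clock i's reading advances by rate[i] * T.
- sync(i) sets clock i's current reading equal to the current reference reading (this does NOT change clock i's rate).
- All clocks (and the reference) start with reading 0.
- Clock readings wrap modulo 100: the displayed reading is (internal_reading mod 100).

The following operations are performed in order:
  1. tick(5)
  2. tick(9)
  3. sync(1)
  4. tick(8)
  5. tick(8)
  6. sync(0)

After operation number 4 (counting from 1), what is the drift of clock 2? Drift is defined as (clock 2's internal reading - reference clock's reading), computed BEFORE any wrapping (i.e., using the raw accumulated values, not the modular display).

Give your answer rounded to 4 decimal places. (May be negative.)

Answer: 22.0000

Derivation:
After op 1 tick(5): ref=5.0000 raw=[4.0000 6.2500 10.0000]
After op 2 tick(9): ref=14.0000 raw=[11.2000 17.5000 28.0000]
After op 3 sync(1): ref=14.0000 raw=[11.2000 14.0000 28.0000]
After op 4 tick(8): ref=22.0000 raw=[17.6000 24.0000 44.0000]
Drift of clock 2 after op 4: 44.0000 - 22.0000 = 22.0000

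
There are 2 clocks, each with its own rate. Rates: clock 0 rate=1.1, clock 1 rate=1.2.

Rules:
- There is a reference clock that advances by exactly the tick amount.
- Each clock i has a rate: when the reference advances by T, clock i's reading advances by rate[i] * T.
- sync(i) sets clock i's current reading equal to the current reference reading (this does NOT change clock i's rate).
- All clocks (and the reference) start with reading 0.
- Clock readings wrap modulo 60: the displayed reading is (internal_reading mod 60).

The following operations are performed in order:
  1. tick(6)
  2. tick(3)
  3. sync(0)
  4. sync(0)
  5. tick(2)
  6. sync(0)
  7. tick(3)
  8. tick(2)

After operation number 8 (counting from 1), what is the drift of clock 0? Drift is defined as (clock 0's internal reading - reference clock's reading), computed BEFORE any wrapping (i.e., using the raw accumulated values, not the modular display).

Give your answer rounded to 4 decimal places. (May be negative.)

Answer: 0.5000

Derivation:
After op 1 tick(6): ref=6.0000 raw=[6.6000 7.2000]
After op 2 tick(3): ref=9.0000 raw=[9.9000 10.8000]
After op 3 sync(0): ref=9.0000 raw=[9.0000 10.8000]
After op 4 sync(0): ref=9.0000 raw=[9.0000 10.8000]
After op 5 tick(2): ref=11.0000 raw=[11.2000 13.2000]
After op 6 sync(0): ref=11.0000 raw=[11.0000 13.2000]
After op 7 tick(3): ref=14.0000 raw=[14.3000 16.8000]
After op 8 tick(2): ref=16.0000 raw=[16.5000 19.2000]
Drift of clock 0 after op 8: 16.5000 - 16.0000 = 0.5000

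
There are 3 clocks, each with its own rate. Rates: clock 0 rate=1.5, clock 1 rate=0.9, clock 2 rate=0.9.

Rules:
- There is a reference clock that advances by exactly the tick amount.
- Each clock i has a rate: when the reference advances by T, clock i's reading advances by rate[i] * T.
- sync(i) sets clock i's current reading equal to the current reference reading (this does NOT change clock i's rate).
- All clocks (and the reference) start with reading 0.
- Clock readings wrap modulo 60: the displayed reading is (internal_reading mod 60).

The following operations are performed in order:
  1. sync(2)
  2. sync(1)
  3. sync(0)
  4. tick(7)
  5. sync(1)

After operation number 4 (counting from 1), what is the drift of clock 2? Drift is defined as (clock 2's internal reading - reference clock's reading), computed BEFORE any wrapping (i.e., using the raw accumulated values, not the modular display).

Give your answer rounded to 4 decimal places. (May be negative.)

Answer: -0.7000

Derivation:
After op 1 sync(2): ref=0.0000 raw=[0.0000 0.0000 0.0000]
After op 2 sync(1): ref=0.0000 raw=[0.0000 0.0000 0.0000]
After op 3 sync(0): ref=0.0000 raw=[0.0000 0.0000 0.0000]
After op 4 tick(7): ref=7.0000 raw=[10.5000 6.3000 6.3000]
Drift of clock 2 after op 4: 6.3000 - 7.0000 = -0.7000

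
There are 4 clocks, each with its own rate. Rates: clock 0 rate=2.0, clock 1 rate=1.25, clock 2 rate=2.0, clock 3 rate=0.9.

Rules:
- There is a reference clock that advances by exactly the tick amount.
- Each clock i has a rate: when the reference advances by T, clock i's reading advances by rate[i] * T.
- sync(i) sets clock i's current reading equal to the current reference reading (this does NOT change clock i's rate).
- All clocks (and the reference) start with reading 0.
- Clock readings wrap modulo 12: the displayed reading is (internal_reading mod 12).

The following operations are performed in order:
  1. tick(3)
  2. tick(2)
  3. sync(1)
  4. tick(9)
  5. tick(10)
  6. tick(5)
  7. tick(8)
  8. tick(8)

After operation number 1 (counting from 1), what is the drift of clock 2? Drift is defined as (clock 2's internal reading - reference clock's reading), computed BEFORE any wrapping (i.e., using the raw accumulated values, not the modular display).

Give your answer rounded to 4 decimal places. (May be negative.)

After op 1 tick(3): ref=3.0000 raw=[6.0000 3.7500 6.0000 2.7000]
Drift of clock 2 after op 1: 6.0000 - 3.0000 = 3.0000

Answer: 3.0000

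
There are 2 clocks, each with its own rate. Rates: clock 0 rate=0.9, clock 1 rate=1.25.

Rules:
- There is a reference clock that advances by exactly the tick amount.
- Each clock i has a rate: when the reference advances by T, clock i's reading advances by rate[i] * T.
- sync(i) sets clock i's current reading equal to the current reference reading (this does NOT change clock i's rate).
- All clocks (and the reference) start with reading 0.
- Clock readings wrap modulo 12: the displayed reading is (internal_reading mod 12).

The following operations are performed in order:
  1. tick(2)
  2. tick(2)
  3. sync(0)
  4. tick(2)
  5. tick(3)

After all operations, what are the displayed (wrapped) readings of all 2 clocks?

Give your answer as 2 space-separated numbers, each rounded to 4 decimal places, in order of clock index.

After op 1 tick(2): ref=2.0000 raw=[1.8000 2.5000]
After op 2 tick(2): ref=4.0000 raw=[3.6000 5.0000]
After op 3 sync(0): ref=4.0000 raw=[4.0000 5.0000]
After op 4 tick(2): ref=6.0000 raw=[5.8000 7.5000]
After op 5 tick(3): ref=9.0000 raw=[8.5000 11.2500]
Wrap final raw readings (mod 12): 8.5000 mod 12 = 8.5000; 11.2500 mod 12 = 11.2500

Answer: 8.5000 11.2500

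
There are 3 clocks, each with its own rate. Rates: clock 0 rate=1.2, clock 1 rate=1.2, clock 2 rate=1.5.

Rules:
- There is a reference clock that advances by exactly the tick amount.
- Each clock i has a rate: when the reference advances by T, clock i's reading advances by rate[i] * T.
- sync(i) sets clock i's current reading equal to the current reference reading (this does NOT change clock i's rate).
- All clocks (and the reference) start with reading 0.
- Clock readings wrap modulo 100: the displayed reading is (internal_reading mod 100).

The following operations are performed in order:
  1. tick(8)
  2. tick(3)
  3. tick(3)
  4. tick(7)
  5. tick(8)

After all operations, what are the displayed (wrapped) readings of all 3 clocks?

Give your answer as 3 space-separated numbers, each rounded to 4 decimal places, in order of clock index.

After op 1 tick(8): ref=8.0000 raw=[9.6000 9.6000 12.0000]
After op 2 tick(3): ref=11.0000 raw=[13.2000 13.2000 16.5000]
After op 3 tick(3): ref=14.0000 raw=[16.8000 16.8000 21.0000]
After op 4 tick(7): ref=21.0000 raw=[25.2000 25.2000 31.5000]
After op 5 tick(8): ref=29.0000 raw=[34.8000 34.8000 43.5000]
Wrap final raw readings (mod 100): 34.8000 mod 100 = 34.8000; 34.8000 mod 100 = 34.8000; 43.5000 mod 100 = 43.5000

Answer: 34.8000 34.8000 43.5000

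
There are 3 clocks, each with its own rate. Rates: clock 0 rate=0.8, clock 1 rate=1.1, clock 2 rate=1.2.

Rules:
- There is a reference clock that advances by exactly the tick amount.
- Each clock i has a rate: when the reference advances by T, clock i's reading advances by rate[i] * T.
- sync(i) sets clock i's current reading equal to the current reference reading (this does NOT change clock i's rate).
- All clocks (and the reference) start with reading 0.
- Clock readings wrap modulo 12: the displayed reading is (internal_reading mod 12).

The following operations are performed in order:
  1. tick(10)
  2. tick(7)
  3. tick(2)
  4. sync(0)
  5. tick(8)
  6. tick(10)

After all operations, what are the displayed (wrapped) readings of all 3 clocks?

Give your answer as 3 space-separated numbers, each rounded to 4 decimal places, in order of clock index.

Answer: 9.4000 4.7000 8.4000

Derivation:
After op 1 tick(10): ref=10.0000 raw=[8.0000 11.0000 12.0000]
After op 2 tick(7): ref=17.0000 raw=[13.6000 18.7000 20.4000]
After op 3 tick(2): ref=19.0000 raw=[15.2000 20.9000 22.8000]
After op 4 sync(0): ref=19.0000 raw=[19.0000 20.9000 22.8000]
After op 5 tick(8): ref=27.0000 raw=[25.4000 29.7000 32.4000]
After op 6 tick(10): ref=37.0000 raw=[33.4000 40.7000 44.4000]
Wrap final raw readings (mod 12): 33.4000 mod 12 = 9.4000; 40.7000 mod 12 = 4.7000; 44.4000 mod 12 = 8.4000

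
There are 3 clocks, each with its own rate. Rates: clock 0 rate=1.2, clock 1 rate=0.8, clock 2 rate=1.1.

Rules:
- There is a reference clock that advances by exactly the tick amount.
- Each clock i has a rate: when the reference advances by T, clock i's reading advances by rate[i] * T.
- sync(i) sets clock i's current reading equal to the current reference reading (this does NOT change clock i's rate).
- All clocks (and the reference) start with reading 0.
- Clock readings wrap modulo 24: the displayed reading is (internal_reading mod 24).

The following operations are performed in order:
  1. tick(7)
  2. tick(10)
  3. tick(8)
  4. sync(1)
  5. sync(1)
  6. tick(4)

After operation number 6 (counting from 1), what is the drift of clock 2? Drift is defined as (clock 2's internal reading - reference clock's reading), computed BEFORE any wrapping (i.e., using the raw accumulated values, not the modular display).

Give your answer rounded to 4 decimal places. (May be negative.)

After op 1 tick(7): ref=7.0000 raw=[8.4000 5.6000 7.7000]
After op 2 tick(10): ref=17.0000 raw=[20.4000 13.6000 18.7000]
After op 3 tick(8): ref=25.0000 raw=[30.0000 20.0000 27.5000]
After op 4 sync(1): ref=25.0000 raw=[30.0000 25.0000 27.5000]
After op 5 sync(1): ref=25.0000 raw=[30.0000 25.0000 27.5000]
After op 6 tick(4): ref=29.0000 raw=[34.8000 28.2000 31.9000]
Drift of clock 2 after op 6: 31.9000 - 29.0000 = 2.9000

Answer: 2.9000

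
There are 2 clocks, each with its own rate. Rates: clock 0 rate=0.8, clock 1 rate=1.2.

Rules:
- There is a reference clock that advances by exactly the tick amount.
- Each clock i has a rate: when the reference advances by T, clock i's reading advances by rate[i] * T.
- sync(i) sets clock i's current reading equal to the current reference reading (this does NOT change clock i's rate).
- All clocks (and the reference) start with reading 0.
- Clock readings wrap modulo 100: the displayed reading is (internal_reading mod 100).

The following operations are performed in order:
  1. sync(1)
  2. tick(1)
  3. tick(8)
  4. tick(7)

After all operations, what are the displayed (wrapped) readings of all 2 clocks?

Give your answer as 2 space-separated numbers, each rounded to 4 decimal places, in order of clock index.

Answer: 12.8000 19.2000

Derivation:
After op 1 sync(1): ref=0.0000 raw=[0.0000 0.0000]
After op 2 tick(1): ref=1.0000 raw=[0.8000 1.2000]
After op 3 tick(8): ref=9.0000 raw=[7.2000 10.8000]
After op 4 tick(7): ref=16.0000 raw=[12.8000 19.2000]
Wrap final raw readings (mod 100): 12.8000 mod 100 = 12.8000; 19.2000 mod 100 = 19.2000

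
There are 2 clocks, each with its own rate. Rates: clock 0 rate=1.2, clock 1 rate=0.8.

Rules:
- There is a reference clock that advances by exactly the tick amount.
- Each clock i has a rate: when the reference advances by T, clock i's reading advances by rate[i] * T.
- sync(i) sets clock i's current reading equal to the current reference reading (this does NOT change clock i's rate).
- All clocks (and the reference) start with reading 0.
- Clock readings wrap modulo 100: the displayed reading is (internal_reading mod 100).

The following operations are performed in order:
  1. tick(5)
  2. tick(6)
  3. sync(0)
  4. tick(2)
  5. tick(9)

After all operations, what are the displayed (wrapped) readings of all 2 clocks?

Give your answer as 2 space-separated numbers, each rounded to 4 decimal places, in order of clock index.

Answer: 24.2000 17.6000

Derivation:
After op 1 tick(5): ref=5.0000 raw=[6.0000 4.0000]
After op 2 tick(6): ref=11.0000 raw=[13.2000 8.8000]
After op 3 sync(0): ref=11.0000 raw=[11.0000 8.8000]
After op 4 tick(2): ref=13.0000 raw=[13.4000 10.4000]
After op 5 tick(9): ref=22.0000 raw=[24.2000 17.6000]
Wrap final raw readings (mod 100): 24.2000 mod 100 = 24.2000; 17.6000 mod 100 = 17.6000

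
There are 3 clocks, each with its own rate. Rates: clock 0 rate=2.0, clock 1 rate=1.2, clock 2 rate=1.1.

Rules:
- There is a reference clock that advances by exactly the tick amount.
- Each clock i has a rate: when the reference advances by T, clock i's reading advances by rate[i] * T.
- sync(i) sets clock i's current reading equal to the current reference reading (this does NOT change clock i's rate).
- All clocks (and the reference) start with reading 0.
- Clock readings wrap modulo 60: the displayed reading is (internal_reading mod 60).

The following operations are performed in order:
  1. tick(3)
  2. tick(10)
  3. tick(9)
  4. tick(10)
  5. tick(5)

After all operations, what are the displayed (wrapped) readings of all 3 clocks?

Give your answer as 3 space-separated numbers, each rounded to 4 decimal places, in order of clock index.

Answer: 14.0000 44.4000 40.7000

Derivation:
After op 1 tick(3): ref=3.0000 raw=[6.0000 3.6000 3.3000]
After op 2 tick(10): ref=13.0000 raw=[26.0000 15.6000 14.3000]
After op 3 tick(9): ref=22.0000 raw=[44.0000 26.4000 24.2000]
After op 4 tick(10): ref=32.0000 raw=[64.0000 38.4000 35.2000]
After op 5 tick(5): ref=37.0000 raw=[74.0000 44.4000 40.7000]
Wrap final raw readings (mod 60): 74.0000 mod 60 = 14.0000; 44.4000 mod 60 = 44.4000; 40.7000 mod 60 = 40.7000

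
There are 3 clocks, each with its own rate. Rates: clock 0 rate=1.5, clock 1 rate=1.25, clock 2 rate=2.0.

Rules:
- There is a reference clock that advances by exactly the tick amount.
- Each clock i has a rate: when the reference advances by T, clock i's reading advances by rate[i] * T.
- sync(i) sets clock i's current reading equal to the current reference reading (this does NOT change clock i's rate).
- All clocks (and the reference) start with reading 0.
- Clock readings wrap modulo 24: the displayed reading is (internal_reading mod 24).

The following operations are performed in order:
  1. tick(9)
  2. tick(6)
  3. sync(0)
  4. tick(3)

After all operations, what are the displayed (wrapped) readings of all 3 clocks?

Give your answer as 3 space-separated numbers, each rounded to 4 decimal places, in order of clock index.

After op 1 tick(9): ref=9.0000 raw=[13.5000 11.2500 18.0000]
After op 2 tick(6): ref=15.0000 raw=[22.5000 18.7500 30.0000]
After op 3 sync(0): ref=15.0000 raw=[15.0000 18.7500 30.0000]
After op 4 tick(3): ref=18.0000 raw=[19.5000 22.5000 36.0000]
Wrap final raw readings (mod 24): 19.5000 mod 24 = 19.5000; 22.5000 mod 24 = 22.5000; 36.0000 mod 24 = 12.0000

Answer: 19.5000 22.5000 12.0000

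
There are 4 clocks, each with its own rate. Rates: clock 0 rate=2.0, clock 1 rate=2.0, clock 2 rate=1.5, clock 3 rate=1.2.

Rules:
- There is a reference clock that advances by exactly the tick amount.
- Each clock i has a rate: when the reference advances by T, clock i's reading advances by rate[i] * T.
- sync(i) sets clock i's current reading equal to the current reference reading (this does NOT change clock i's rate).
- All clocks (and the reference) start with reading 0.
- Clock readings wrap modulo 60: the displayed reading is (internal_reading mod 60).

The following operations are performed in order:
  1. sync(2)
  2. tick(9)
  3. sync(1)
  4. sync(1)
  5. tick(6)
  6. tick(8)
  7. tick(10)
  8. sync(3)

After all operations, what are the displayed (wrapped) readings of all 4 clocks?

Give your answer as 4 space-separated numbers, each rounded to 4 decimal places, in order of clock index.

After op 1 sync(2): ref=0.0000 raw=[0.0000 0.0000 0.0000 0.0000]
After op 2 tick(9): ref=9.0000 raw=[18.0000 18.0000 13.5000 10.8000]
After op 3 sync(1): ref=9.0000 raw=[18.0000 9.0000 13.5000 10.8000]
After op 4 sync(1): ref=9.0000 raw=[18.0000 9.0000 13.5000 10.8000]
After op 5 tick(6): ref=15.0000 raw=[30.0000 21.0000 22.5000 18.0000]
After op 6 tick(8): ref=23.0000 raw=[46.0000 37.0000 34.5000 27.6000]
After op 7 tick(10): ref=33.0000 raw=[66.0000 57.0000 49.5000 39.6000]
After op 8 sync(3): ref=33.0000 raw=[66.0000 57.0000 49.5000 33.0000]
Wrap final raw readings (mod 60): 66.0000 mod 60 = 6.0000; 57.0000 mod 60 = 57.0000; 49.5000 mod 60 = 49.5000; 33.0000 mod 60 = 33.0000

Answer: 6.0000 57.0000 49.5000 33.0000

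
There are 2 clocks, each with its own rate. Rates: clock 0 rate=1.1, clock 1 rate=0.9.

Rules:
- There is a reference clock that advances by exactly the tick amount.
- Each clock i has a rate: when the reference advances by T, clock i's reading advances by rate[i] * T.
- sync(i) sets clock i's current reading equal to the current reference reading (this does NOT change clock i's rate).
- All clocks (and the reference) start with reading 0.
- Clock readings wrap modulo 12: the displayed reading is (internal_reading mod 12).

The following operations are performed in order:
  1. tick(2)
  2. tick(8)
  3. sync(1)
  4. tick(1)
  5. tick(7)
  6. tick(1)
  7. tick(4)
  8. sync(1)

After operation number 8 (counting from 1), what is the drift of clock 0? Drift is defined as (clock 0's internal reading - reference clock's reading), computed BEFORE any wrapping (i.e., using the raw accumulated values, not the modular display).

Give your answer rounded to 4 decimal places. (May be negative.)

Answer: 2.3000

Derivation:
After op 1 tick(2): ref=2.0000 raw=[2.2000 1.8000]
After op 2 tick(8): ref=10.0000 raw=[11.0000 9.0000]
After op 3 sync(1): ref=10.0000 raw=[11.0000 10.0000]
After op 4 tick(1): ref=11.0000 raw=[12.1000 10.9000]
After op 5 tick(7): ref=18.0000 raw=[19.8000 17.2000]
After op 6 tick(1): ref=19.0000 raw=[20.9000 18.1000]
After op 7 tick(4): ref=23.0000 raw=[25.3000 21.7000]
After op 8 sync(1): ref=23.0000 raw=[25.3000 23.0000]
Drift of clock 0 after op 8: 25.3000 - 23.0000 = 2.3000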